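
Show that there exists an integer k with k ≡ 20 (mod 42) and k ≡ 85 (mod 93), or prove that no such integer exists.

No such integer exists.

Reduce both congruences modulo 3, which divides 42 and 93: they say k ≡ 20 (mod 3) and k ≡ 85 (mod 3).
These are incompatible: 20 − 85 = -65 is not divisible by 3.
Hence the system has no solution.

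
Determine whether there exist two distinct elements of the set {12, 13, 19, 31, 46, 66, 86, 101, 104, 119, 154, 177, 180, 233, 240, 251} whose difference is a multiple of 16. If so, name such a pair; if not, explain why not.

Residues mod 16: 12↦12, 13↦13, 19↦3, 31↦15, 46↦14, 66↦2, 86↦6, 101↦5, 104↦8, 119↦7, 154↦10, 177↦1, 180↦4, 233↦9, 240↦0, 251↦11.
All 16 residues are distinct, so no two elements differ by a multiple of 16.

No, no such pair exists.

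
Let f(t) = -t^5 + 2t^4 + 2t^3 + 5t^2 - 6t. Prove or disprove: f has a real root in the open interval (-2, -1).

No.

The endpoint values f(-2) = 80 and f(-1) = 12 are both positive. Claim: f(t) > 0 for every t in (-2, -1).
Substitute t = -1 − u, where 0 < u < 1 on the interval. Expanding, f(-1 − u) = u^5 + 7u^4 + 16u^3 + 21u^2 + 23u + 12.
All 6 nonzero coefficients of this polynomial in u are positive; hence for u > 0 the value is a sum of positive terms (the constant 12 among them).
Therefore f(t) > 0 throughout (-2, -1), and f has no zero there.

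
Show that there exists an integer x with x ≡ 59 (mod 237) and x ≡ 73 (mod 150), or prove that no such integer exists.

Both moduli are multiples of 3 = gcd(237, 150), so any solution would satisfy x ≡ 59 and x ≡ 73 modulo 3 simultaneously.
But 59 mod 3 = 2 while 73 mod 3 = 1, a contradiction.
Therefore no such x exists.

No such integer exists.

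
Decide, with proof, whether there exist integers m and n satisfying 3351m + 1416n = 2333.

Any value of 3351m + 1416n is a multiple of gcd(3351, 1416) = 3.
But 2333 is not a multiple of 3 (it leaves remainder 2).
So the equation is unsolvable over ℤ.

No, no such integers exist.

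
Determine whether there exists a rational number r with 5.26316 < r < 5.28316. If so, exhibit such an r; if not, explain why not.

Look for a denominator N such that an integer falls strictly between N·5.26316 and N·5.28316. N = 11 works: 11·5.26316 = 57.89476 < 58 < 58.11476 = 11·5.28316.
Hence 58/11 is a rational number with 5.26316 < 58/11 < 5.28316.

r = 58/11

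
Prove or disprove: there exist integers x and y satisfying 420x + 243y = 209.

No, no such integers exist.

Both 420 and 243 are divisible by gcd(420, 243) = 3, hence so is any combination 420x + 243y.
But 209 = 3·69 + 2, so 3 ∤ 209.
So the equation is unsolvable over ℤ.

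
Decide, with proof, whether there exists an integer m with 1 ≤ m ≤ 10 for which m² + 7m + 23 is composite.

At m = 7: 7² + 7·7 + 23 = 121 = 11·11, which is composite.

m = 7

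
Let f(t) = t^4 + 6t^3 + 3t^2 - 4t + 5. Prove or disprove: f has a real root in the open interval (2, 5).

f(2) = 73 and f(5) = 1435, both positive, so a sign-change argument is unavailable; we show f keeps this sign on the whole interval.
Substitute t = 2 + u, where 0 < u < 3 on the interval. Expanding, f(2 + u) = u^4 + 14u^3 + 63u^2 + 112u + 73.
All 5 nonzero coefficients of this polynomial in u are positive; hence for u > 0 the value is a sum of positive terms (the constant 73 among them).
Therefore f(t) > 0 throughout (2, 5), and f has no zero there.

No such root exists.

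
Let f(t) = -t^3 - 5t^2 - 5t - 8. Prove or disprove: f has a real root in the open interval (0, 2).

f(0) = -8 and f(2) = -46, both negative, so a sign-change argument is unavailable; we show f keeps this sign on the whole interval.
Every nonzero coefficient of f(t) = -t^3 - 5t^2 - 5t - 8 is negative; for t > 0 each term then has that sign, and the constant term -8 is strictly negative.
So f is strictly negative on (0, 2); no root exists in the interval.

No such root exists.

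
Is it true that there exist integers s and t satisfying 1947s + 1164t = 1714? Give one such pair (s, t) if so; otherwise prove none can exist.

gcd(1947, 1164) = 3, so every integer of the form 1947s + 1164t is a multiple of 3.
But 1714 is not a multiple of 3 (it leaves remainder 1).
Therefore 1947s + 1164t = 1714 has no solution in integers.

No, no such integers exist.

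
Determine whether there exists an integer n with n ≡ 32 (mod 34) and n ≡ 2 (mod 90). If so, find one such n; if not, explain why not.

gcd(34, 90) = 2. A simultaneous solution exists iff 32 ≡ 2 (mod 2); here 32 mod 2 = 0 = 2 mod 2, so it does.
Put n = 32 + 34t, so we need 34t ≡ 60 (mod 90), equivalently (divide by 2) 17t ≡ 30 (mod 45).
To invert 17 modulo 45: 45 = 2·17 + 11, 17 = 1·11 + 6, 11 = 1·6 + 5, 6 = 1·5 + 1, 5 = 5·1 + 0, and unwinding, 1 = 6 − 1·5 = 6 − (11 − 1·6) = −11 + 2·6 = −11 + 2·(17 − 1·11) = 2·17 − 3·11 = 2·17 − 3·(45 − 2·17) = −3·45 + 8·17. Thus 17⁻¹ ≡ 8 (mod 45).
Multiplying by 8: t ≡ 8·30 = 240 ≡ 15 (mod 45).
Then n = 32 + 34·15 = 542.
Check: 542 mod 34 = 32, 542 mod 90 = 2. ✓

n = 542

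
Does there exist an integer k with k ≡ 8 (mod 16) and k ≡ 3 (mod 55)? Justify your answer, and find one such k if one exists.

k = 168

The moduli 16 and 55 are coprime, so by the Chinese Remainder Theorem a unique solution modulo 880 exists.
Write k = 8 + 16t and require 8 + 16t ≡ 3 (mod 55), i.e. 16t ≡ 50 (mod 55).
Note 16·31 = 496 ≡ 1 (mod 55) (as 496 − 1 = 9·55), so 16⁻¹ ≡ 31.
Multiplying by 31: t ≡ 31·50 = 1550 ≡ 10 (mod 55).
Taking t = 10 gives k = 8 + 16·10 = 168.
Indeed 168 ≡ 8 (mod 16) and 168 ≡ 3 (mod 55).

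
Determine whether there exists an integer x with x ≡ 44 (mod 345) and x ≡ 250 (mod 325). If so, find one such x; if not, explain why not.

No, no such integer exists.

gcd(345, 325) = 5. If x ≡ 44 (mod 345) and x ≡ 250 (mod 325), then x ≡ 44 (mod 5) and x ≡ 250 (mod 5).
However 44 ≡ 4 and 250 ≡ 0 (mod 5), and 4 ≠ 0.
Hence the system has no solution.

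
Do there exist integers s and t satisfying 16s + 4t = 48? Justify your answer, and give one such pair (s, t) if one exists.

s = 0, t = 12

Every value of 16s + 4t is a multiple of gcd(16, 4) = 4; since 4 ∣ 48, solutions exist.
Dividing through by 4 reduces the equation to 4s + 1t = 12.
The coefficient of t is 1, so setting s = 0 and t = 12 already solves it.
Check: 16·0 + 4·12 = 0 + 48 = 48. ✓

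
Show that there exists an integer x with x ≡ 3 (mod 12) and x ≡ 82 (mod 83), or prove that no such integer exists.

x = 663

The moduli 12 and 83 are coprime, so by the Chinese Remainder Theorem a unique solution modulo 996 exists.
Write x = 3 + 12t and require 3 + 12t ≡ 82 (mod 83), i.e. 12t ≡ 79 (mod 83).
Note 12·7 = 84 ≡ 1 (mod 83) (as 84 − 1 = 1·83), so 12⁻¹ ≡ 7.
Multiplying by 7: t ≡ 7·79 = 553 ≡ 55 (mod 83).
With t = 55: x = 3 + 12·55 = 663.
Verify: 663 = 55·12 + 3 and 663 = 7·83 + 82. ✓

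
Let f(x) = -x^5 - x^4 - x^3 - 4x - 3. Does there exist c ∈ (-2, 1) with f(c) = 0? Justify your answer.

f(-2) = 29 and f(1) = -10, which have opposite signs.
f is continuous everywhere (it is a polynomial), in particular on [-2, 1].
By the Intermediate Value Theorem f must vanish at some point of (-2, 1).

Yes, such a c exists.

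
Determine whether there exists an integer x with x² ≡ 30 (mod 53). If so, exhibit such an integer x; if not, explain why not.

No such integer exists.

Apply Euler's criterion with the prime 53: 30 is a quadratic residue iff 30^26 ≡ 1 (mod 53), and a non-residue iff it is ≡ −1.
Squaring successively (mod 53): 30^2 = 900 ≡ 52; 30^4 ≡ 52² = 2704 ≡ 1; 30^8 ≡ 1² = 1 ≡ 1; 30^16 ≡ 1² = 1 ≡ 1.
Since 26 = 16 + 8 + 2, 30^26 ≡ 1 · 1 · 52; multiplying out mod 53: 1·1 = 1 ≡ 1, then 1·52 = 52 ≡ 52. Thus 30^26 ≡ 52 ≡ −1 (mod 53).
By Euler's criterion 30 is a quadratic non-residue mod 53: no x satisfies x² ≡ 30 (mod 53).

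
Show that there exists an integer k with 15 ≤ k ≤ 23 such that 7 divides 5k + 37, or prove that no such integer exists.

At k = 15 we get 5·15 + 37 = 112, and 112 = 7·16.

k = 15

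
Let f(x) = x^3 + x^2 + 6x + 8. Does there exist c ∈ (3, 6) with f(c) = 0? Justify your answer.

f(3) = 62 and f(6) = 296, both positive.
The derivative f'(x) = 3x^2 + 2x + 6 is a quadratic with discriminant 2² − 4·3·6 = -68 < 0; it never vanishes, so it is always positive (sign of the leading coefficient).
Hence f is strictly increasing on ℝ, and in particular on [3, 6]. A strictly monotone function with same-sign endpoint values stays positive on the whole interval, so f has no zero in (3, 6).

No such root exists.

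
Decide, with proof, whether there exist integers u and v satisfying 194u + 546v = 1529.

Any value of 194u + 546v is a multiple of gcd(194, 546) = 2.
But 1529 = 2·764 + 1, so 2 ∤ 1529.
So the equation is unsolvable over ℤ.

There are no such integers.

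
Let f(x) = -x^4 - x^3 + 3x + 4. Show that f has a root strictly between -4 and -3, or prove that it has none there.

The endpoint values f(-4) = -200 and f(-3) = -59 are both negative. Claim: f(x) < 0 for every x in (-4, -3).
Shift to the endpoint -3: with x = -3 − u (0 < u < 1), one computes f(-3 − u) = -u^4 - 11u^3 - 45u^2 - 84u - 59.
All 5 nonzero coefficients of this polynomial in u are negative; hence for u > 0 the value is a sum of negative terms (the constant -59 among them).
So f is strictly negative on (-4, -3); no root exists in the interval.

No such root exists.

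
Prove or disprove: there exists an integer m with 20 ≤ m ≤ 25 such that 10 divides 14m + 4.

m = 24

Scanning upward from m = 20 gives 284, 298, 312, 326, none divisible by 10. m = 24 works, since 14·24 + 4 = 340 = 34·10.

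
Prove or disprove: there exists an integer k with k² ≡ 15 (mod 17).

k = 7 works: 7² = 49, and 49 − 15 = 34 = 2·17.

k = 7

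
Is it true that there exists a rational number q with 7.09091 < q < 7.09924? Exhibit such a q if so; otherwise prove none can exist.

Look for a denominator N such that an integer falls strictly between N·7.09091 and N·7.09924. N = 21 works: 21·7.09091 = 148.90911 < 149 < 149.08404 = 21·7.09924.
Dividing back, 7.09091 < 149/21 < 7.09924, and 149/21 is rational.

q = 149/21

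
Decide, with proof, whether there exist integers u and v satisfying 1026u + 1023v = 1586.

gcd(1026, 1023) = 3, so every integer of the form 1026u + 1023v is a multiple of 3.
But 1586 is not a multiple of 3 (it leaves remainder 2).
So the equation is unsolvable over ℤ.

No such integers exist.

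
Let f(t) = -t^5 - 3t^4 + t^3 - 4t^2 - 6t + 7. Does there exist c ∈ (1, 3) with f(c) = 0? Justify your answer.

f has no root in that interval.

f(1) = -6 and f(3) = -506, both negative, so a sign-change argument is unavailable; we show f keeps this sign on the whole interval.
Shift to the endpoint 1: with t = 1 + u (0 < u < 2), one computes f(1 + u) = -u^5 - 8u^4 - 21u^3 - 29u^2 - 28u - 6.
All 6 nonzero coefficients of this polynomial in u are negative; hence for u > 0 the value is a sum of negative terms (the constant -6 among them).
So f is strictly negative on (1, 3); no root exists in the interval.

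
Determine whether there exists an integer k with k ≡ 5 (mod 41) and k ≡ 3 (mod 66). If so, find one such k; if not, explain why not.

The moduli 41 and 66 are coprime, so by the Chinese Remainder Theorem a unique solution modulo 2706 exists.
Any solution of the first congruence is k = 5 + 41t; substituting into the second, 41t ≡ 3 − 5 ≡ 64 (mod 66).
Invert 41 mod 66 by the Euclidean algorithm: 66 = 1·41 + 25, 41 = 1·25 + 16, 25 = 1·16 + 9, 16 = 1·9 + 7, 9 = 1·7 + 2, 7 = 3·2 + 1, 2 = 2·1 + 0; back-substituting, 1 = 7 − 3·2 = 7 − 3·(9 − 1·7) = −3·9 + 4·7 = −3·9 + 4·(16 − 1·9) = 4·16 − 7·9 = 4·16 − 7·(25 − 1·16) = −7·25 + 11·16 = −7·25 + 11·(41 − 1·25) = 11·41 − 18·25 = 11·41 − 18·(66 − 1·41) = −18·66 + 29·41. Hence 41·29 ≡ 1, so 41⁻¹ ≡ 29 (mod 66).
Therefore t ≡ 29·64 = 1856 ≡ 8 (mod 66).
With t = 8: k = 5 + 41·8 = 333.
Check: 333 mod 41 = 5, 333 mod 66 = 3. ✓

k = 333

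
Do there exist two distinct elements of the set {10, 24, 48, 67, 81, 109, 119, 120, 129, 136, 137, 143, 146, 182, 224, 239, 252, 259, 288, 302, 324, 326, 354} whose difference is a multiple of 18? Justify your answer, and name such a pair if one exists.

Yes: 10 and 136.

Both 10 and 136 leave remainder 10 on division by 18; their difference 126 = 7·18 is a multiple of 18.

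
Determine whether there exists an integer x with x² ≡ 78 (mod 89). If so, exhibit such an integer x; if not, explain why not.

Take x = 16. Then 16² = 256 = 2·89 + 78, so 16² ≡ 78 (mod 89).

x = 16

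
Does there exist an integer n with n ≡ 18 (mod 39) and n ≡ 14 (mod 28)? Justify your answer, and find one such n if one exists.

n = 798

The moduli 39 and 28 are coprime, so by the Chinese Remainder Theorem a unique solution modulo 1092 exists.
Write n = 18 + 39t and require 18 + 39t ≡ 14 (mod 28), i.e. 39t ≡ 24 (mod 28).
39 ≡ 11 (mod 28), so this reads 11t ≡ 24 (mod 28). Since 11·23 = 253 = 9·28 + 1, the inverse of 11 mod 28 is 23.
Multiplying by 23: t ≡ 23·24 = 552 ≡ 20 (mod 28).
With t = 20: n = 18 + 39·20 = 798.
Check: 798 mod 39 = 18, 798 mod 28 = 14. ✓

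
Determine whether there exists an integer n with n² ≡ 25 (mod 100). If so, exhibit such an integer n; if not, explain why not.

n = 85 works: 85² = 7225, and 7225 − 25 = 7200 = 72·100.

n = 85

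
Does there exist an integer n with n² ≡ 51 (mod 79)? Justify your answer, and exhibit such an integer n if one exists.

n = 50

Take n = 50. Then 50² = 2500 = 31·79 + 51, so 50² ≡ 51 (mod 79).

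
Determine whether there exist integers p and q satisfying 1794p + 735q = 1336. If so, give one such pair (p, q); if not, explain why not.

Any value of 1794p + 735q is a multiple of gcd(1794, 735) = 3.
But 1336 = 3·445 + 1, so 3 ∤ 1336.
Therefore 1794p + 735q = 1336 has no solution in integers.

There are no such integers.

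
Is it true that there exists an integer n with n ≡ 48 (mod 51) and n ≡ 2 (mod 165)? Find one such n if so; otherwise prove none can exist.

Both moduli are multiples of 3 = gcd(51, 165), so any solution would satisfy n ≡ 48 and n ≡ 2 modulo 3 simultaneously.
But 48 mod 3 = 0 while 2 mod 3 = 2, a contradiction.
Hence the system has no solution.

No such integer exists.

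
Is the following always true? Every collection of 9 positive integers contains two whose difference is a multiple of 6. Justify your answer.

Yes.

Each integer lies in one of the 6 residue classes modulo 6.
With 9 integers and only 6 classes, the pigeonhole principle forces two of them, say a and b, into the same class.
Then a ≡ b (mod 6), i.e. 6 ∣ (a − b).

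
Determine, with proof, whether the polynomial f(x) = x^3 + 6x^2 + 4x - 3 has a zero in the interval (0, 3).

Yes, f has a root in the interval.

f(0) = -3 and f(3) = 90, which have opposite signs.
f is continuous everywhere (it is a polynomial), in particular on [0, 3].
By the Intermediate Value Theorem, f takes the value 0 somewhere in the open interval.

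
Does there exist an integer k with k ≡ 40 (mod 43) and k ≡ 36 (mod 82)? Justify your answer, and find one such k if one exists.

k = 3480

Since 43 and 82 share no common factor, CRT says the pair of congruences has a solution (unique mod 3526).
Write k = 40 + 43t and require 40 + 43t ≡ 36 (mod 82), i.e. 43t ≡ 78 (mod 82).
Since 43·21 = 903 = 11·82 + 1, the inverse of 43 mod 82 is 21.
Therefore t ≡ 21·78 = 1638 ≡ 80 (mod 82).
With t = 80: k = 40 + 43·80 = 3480.
Check: 3480 mod 43 = 40, 3480 mod 82 = 36. ✓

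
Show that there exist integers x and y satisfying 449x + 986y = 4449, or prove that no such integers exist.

449 and 986 are coprime, so 449x + 986y ranges over all of ℤ.
Dividing repeatedly: 986 = 2·449 + 88, 449 = 5·88 + 9, 88 = 9·9 + 7, 9 = 1·7 + 2, 7 = 3·2 + 1, 2 = 2·1 + 0.
Back-substituting, 1 = 7 − 3·2 = 7 − 3·(9 − 1·7) = −3·9 + 4·7 = −3·9 + 4·(88 − 9·9) = 4·88 − 39·9 = 4·88 − 39·(449 − 5·88) = −39·449 + 199·88 = −39·449 + 199·(986 − 2·449) = 199·986 − 437·449; that is, 449·(-437) + 986·199 = 1.
Times 4449: 449·(-1944213) + 986·885351 = 4449, so (-1944213, 885351) solves it.
Adding 1972·986 to x and subtracting 1972·449 from y gives the tidier solution (179, -77).
Check: 449·179 + 986·(-77) = 80371 − 75922 = 4449. ✓

x = 179, y = -77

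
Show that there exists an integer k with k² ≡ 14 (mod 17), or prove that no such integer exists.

Since (17 − k)² ≡ k² (mod 17), it suffices to square k = 0, 1, …, 8: the residues are 0, 1, 4, 9, 16, 8, 2, 15, 13.
So the quadratic residues mod 17 are {0, 1, 2, 4, 8, 9, 13, 15, 16}, and 14 is not among them.
Therefore k² ≡ 14 (mod 17) has no solution.

No, no such integer exists.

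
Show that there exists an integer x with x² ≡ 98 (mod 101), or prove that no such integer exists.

101 is prime, so by Euler's criterion 98 is a square mod 101 iff 98^((101−1)/2) = 98^50 ≡ 1 (mod 101).
Repeated squaring mod 101: 98^2 = 9604 ≡ 9; 98^4 ≡ 9² = 81 ≡ 81; 98^8 ≡ 81² = 6561 ≡ 97; 98^16 ≡ 97² = 9409 ≡ 16; 98^32 ≡ 16² = 256 ≡ 54.
Since 50 = 32 + 16 + 2, 98^50 ≡ 54 · 16 · 9; multiplying out mod 101: 54·16 = 864 ≡ 56, then 56·9 = 504 ≡ 100. Thus 98^50 ≡ 100 ≡ −1 (mod 101).
The value −1 means 98 is a non-residue modulo 101, so x² ≡ 98 (mod 101) is impossible.

No such integer exists.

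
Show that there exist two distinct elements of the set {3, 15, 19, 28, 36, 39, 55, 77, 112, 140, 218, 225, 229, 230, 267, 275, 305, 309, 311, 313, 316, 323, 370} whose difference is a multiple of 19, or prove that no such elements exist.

19 and 323 are such a pair.

Reduce each element mod 19: 3↦3, 15↦15, 19↦0, 28↦9, 36↦17, 39↦1, 55↦17, 77↦1, 112↦17, 140↦7, 218↦9, 225↦16, 229↦1, 230↦2, 267↦1, 275↦9, 305↦1, 309↦5, 311↦7, 313↦9, 316↦12, 323↦0, 370↦9. The residue 0 repeats (at 19 and 323), and 323 − 19 = 304 = 16·19.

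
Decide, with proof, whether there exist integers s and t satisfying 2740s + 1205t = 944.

gcd(2740, 1205) = 5, so every integer of the form 2740s + 1205t is a multiple of 5.
However 944 leaves remainder 4 on division by 5.
Hence no integers s, t satisfy the equation.

No such integers exist.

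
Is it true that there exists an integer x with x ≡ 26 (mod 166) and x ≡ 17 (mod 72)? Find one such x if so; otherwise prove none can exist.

No such integer exists.

gcd(166, 72) = 2. If x ≡ 26 (mod 166) and x ≡ 17 (mod 72), then x ≡ 26 (mod 2) and x ≡ 17 (mod 2).
These are incompatible: 26 − 17 = 9 is not divisible by 2.
So no integer satisfies both congruences.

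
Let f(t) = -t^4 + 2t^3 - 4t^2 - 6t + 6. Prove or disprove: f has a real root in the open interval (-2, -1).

Such a root exists.

f(-2) = -30 and f(-1) = 5, which have opposite signs.
As a polynomial, f is continuous on every closed interval.
By the Intermediate Value Theorem f must vanish at some point of (-2, -1).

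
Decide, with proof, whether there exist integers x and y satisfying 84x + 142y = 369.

There are no such integers.

Both 84 and 142 are divisible by gcd(84, 142) = 2, hence so is any combination 84x + 142y.
But 369 is not a multiple of 2 (it leaves remainder 1).
Hence no integers x, y satisfy the equation.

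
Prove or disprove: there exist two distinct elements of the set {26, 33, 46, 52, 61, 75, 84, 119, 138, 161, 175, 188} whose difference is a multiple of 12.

There is no such pair.

Two integers differ by a multiple of 12 exactly when they have the same residue mod 12. The residues are 26↦2, 33↦9, 46↦10, 52↦4, 61↦1, 75↦3, 84↦0, 119↦11, 138↦6, 161↦5, 175↦7, 188↦8.
These 12 residues are pairwise different, hence no difference of two elements is divisible by 12.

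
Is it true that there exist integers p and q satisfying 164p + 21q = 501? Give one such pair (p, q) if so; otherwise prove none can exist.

Since gcd(164, 21) = 1, every integer is an integer combination of 164 and 21.
Run the Euclidean algorithm on 164 and 21: 164 = 7·21 + 17, 21 = 1·17 + 4, 17 = 4·4 + 1, 4 = 4·1 + 0.
Working back up the chain: 1 = 17 − 4·4 = 17 − 4·(21 − 1·17) = −4·21 + 5·17 = −4·21 + 5·(164 − 7·21) = 5·164 − 39·21. So 164·5 + 21·(-39) = 1.
Times 501: 164·2505 + 21·(-19539) = 501, so (2505, -19539) solves it.
Subtracting 119·21 from p and adding 119·164 to q gives the tidier solution (6, -23).
Indeed 164·6 + 21·(-23) = 984 − 483 = 501.

p = 6, q = -23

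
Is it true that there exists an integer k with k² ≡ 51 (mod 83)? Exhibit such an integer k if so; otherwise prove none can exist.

k = 36 works: 36² = 1296, and 1296 − 51 = 1245 = 15·83.

k = 36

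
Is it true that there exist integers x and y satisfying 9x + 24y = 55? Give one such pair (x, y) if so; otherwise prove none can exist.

Any value of 9x + 24y is a multiple of gcd(9, 24) = 3.
However 55 leaves remainder 1 on division by 3.
Therefore 9x + 24y = 55 has no solution in integers.

No such integers exist.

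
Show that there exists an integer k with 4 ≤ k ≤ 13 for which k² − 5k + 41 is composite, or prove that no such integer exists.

At k = 8: 8² − 5·8 + 41 = 65 = 5·13, which is composite.

k = 8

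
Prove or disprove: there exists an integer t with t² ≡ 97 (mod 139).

Apply Euler's criterion with the prime 139: 97 is a quadratic residue iff 97^69 ≡ 1 (mod 139), and a non-residue iff it is ≡ −1.
Squaring successively (mod 139): 97^2 = 9409 ≡ 96; 97^4 ≡ 96² = 9216 ≡ 42; 97^8 ≡ 42² = 1764 ≡ 96; 97^16 ≡ 96² = 9216 ≡ 42; 97^32 ≡ 42² = 1764 ≡ 96; 97^64 ≡ 96² = 9216 ≡ 42.
Since 69 = 64 + 4 + 1, 97^69 ≡ 42 · 42 · 97; multiplying out mod 139: 42·42 = 1764 ≡ 96, then 96·97 = 9312 ≡ 138. Thus 97^69 ≡ 138 ≡ −1 (mod 139).
The value −1 means 97 is a non-residue modulo 139, so t² ≡ 97 (mod 139) is impossible.

No, no such integer exists.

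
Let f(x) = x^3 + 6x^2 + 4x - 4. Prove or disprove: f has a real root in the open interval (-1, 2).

f(-1) = -3 and f(2) = 36, which have opposite signs.
As a polynomial, f is continuous on every closed interval.
By the Intermediate Value Theorem f must vanish at some point of (-1, 2).

Such a root exists.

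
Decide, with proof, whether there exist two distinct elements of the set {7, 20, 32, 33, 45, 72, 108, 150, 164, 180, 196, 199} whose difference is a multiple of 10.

20 mod 10 = 0 and 150 mod 10 = 0, so 150 − 20 = 130 = 13·10.

20 and 150 are such a pair.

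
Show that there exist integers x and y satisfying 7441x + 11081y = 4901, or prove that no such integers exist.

No, no such integers exist.

Any value of 7441x + 11081y is a multiple of gcd(7441, 11081) = 7.
But 4901 is not a multiple of 7 (it leaves remainder 1).
Hence no integers x, y satisfy the equation.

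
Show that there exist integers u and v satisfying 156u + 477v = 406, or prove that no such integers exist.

No such integers exist.

Any value of 156u + 477v is a multiple of gcd(156, 477) = 3.
But 406 = 3·135 + 1, so 3 ∤ 406.
Hence no integers u, v satisfy the equation.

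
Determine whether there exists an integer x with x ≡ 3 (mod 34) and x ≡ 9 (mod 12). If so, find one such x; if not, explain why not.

x = 105

gcd(34, 12) = 2. A simultaneous solution exists iff 3 ≡ 9 (mod 2); here 3 mod 2 = 1 = 9 mod 2, so it does.
List candidates x ≡ 3 (mod 34): 3, 37, 71, 105. Modulo 12 these are 3, 1, 11, 9; 105 gives 9 as required.
Verify: 105 = 3·34 + 3 and 105 = 8·12 + 9. ✓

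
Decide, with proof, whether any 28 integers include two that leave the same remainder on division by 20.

Each integer lies in one of the 20 residue classes modulo 20.
Since 28 > 20, two of the 28 integers must share a residue class by the pigeonhole principle; call them a and b.
That is, a and b leave the same remainder on division by 20, as claimed.

True.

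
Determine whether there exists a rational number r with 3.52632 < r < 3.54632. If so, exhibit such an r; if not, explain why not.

Scale by 11: the interval becomes (38.78952, 39.00952), which contains the integer 39.
Dividing back, 3.52632 < 39/11 < 3.54632, and 39/11 is rational.

r = 39/11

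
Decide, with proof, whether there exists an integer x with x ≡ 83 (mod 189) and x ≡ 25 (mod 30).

There is no such integer.

Reduce both congruences modulo 3, which divides 189 and 30: they say x ≡ 83 (mod 3) and x ≡ 25 (mod 3).
These are incompatible: 83 − 25 = 58 is not divisible by 3.
Hence the system has no solution.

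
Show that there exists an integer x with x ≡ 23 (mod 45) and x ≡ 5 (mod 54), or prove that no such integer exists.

x = 113

Here gcd(45, 54) = 9, and both 23 and 5 leave remainder 5 mod 9, so the system is consistent.
List candidates x ≡ 23 (mod 45): 23, 68, 113. Modulo 54 these are 23, 14, 5; 113 gives 5 as required.
Check: 113 mod 45 = 23, 113 mod 54 = 5. ✓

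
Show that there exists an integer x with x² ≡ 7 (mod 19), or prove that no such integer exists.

x = 11 works: 11² = 121, and 121 − 7 = 114 = 6·19.

x = 11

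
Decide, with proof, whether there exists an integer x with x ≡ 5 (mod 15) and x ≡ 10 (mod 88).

Since 15 and 88 share no common factor, CRT says the pair of congruences has a solution (unique mod 1320).
Write x = 5 + 15t and require 5 + 15t ≡ 10 (mod 88), i.e. 15t ≡ 5 (mod 88).
Note 15·47 = 705 ≡ 1 (mod 88) (as 705 − 1 = 8·88), so 15⁻¹ ≡ 47.
Therefore t ≡ 47·5 = 235 ≡ 59 (mod 88).
Taking t = 59 gives x = 5 + 15·59 = 890.
Verify: 890 = 59·15 + 5 and 890 = 10·88 + 10. ✓

x = 890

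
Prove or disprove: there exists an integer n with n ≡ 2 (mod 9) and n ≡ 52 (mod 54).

Reduce both congruences modulo 9, which divides 9 and 54: they say n ≡ 2 (mod 9) and n ≡ 52 (mod 9).
But 2 mod 9 = 2 while 52 mod 9 = 7, a contradiction.
Therefore no such n exists.

No, no such integer exists.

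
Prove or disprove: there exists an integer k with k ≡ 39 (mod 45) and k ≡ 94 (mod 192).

gcd(45, 192) = 3. If k ≡ 39 (mod 45) and k ≡ 94 (mod 192), then k ≡ 39 (mod 3) and k ≡ 94 (mod 3).
However 39 ≡ 0 and 94 ≡ 1 (mod 3), and 0 ≠ 1.
Hence the system has no solution.

No, no such integer exists.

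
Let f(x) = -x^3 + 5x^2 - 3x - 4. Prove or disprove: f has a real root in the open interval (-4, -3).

f(-4) = 152 and f(-3) = 77, both positive, so a sign-change argument is unavailable; we show f keeps this sign on the whole interval.
Shift to the endpoint -3: with x = -3 − u (0 < u < 1), one computes f(-3 − u) = u^3 + 14u^2 + 60u + 77.
All 4 nonzero coefficients of this polynomial in u are positive; hence for u > 0 the value is a sum of positive terms (the constant 77 among them).
Therefore f(x) > 0 throughout (-4, -3), and f has no zero there.

No such root exists.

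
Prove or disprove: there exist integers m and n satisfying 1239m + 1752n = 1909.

No, no such integers exist.

Any value of 1239m + 1752n is a multiple of gcd(1239, 1752) = 3.
But 1909 is not a multiple of 3 (it leaves remainder 1).
Therefore 1239m + 1752n = 1909 has no solution in integers.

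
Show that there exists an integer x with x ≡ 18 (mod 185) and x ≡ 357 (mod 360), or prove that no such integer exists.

No such integer exists.

gcd(185, 360) = 5. If x ≡ 18 (mod 185) and x ≡ 357 (mod 360), then x ≡ 18 (mod 5) and x ≡ 357 (mod 5).
But 18 mod 5 = 3 while 357 mod 5 = 2, a contradiction.
Therefore no such x exists.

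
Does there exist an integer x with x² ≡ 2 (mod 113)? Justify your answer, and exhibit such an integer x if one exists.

x = 62

x = 62 works: 62² = 3844, and 3844 − 2 = 3842 = 34·113.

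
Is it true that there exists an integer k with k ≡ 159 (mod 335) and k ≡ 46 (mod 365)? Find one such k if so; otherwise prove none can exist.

gcd(335, 365) = 5. If k ≡ 159 (mod 335) and k ≡ 46 (mod 365), then k ≡ 159 (mod 5) and k ≡ 46 (mod 5).
However 159 ≡ 4 and 46 ≡ 1 (mod 5), and 4 ≠ 1.
So no integer satisfies both congruences.

No such integer exists.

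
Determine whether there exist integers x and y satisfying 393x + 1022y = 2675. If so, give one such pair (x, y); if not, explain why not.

393 and 1022 are coprime, so 393x + 1022y ranges over all of ℤ.
Euclidean algorithm: 1022 = 2·393 + 236, 393 = 1·236 + 157, 236 = 1·157 + 79, 157 = 1·79 + 78, 79 = 1·78 + 1, 78 = 78·1 + 0.
Back-substituting, 1 = 79 − 1·78 = 79 − (157 − 1·79) = −157 + 2·79 = −157 + 2·(236 − 1·157) = 2·236 − 3·157 = 2·236 − 3·(393 − 1·236) = −3·393 + 5·236 = −3·393 + 5·(1022 − 2·393) = 5·1022 − 13·393; that is, 393·(-13) + 1022·5 = 1.
Multiplying through by 2675: x = (-13)·2675 = -34775, y = 5·2675 = 13375 is a solution.
Shifting by a multiple of (1022, −393) keeps it a solution: x = -34775 + 35·1022 = 995, y = 13375 − 35·393 = -380.
Check: 393·995 + 1022·(-380) = 391035 − 388360 = 2675. ✓

x = 995, y = -380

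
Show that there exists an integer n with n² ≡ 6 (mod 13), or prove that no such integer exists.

No, no such integer exists.

Computing n² mod 13 for n = 0, 1, …, 6 (enough, by the symmetry n ↦ 13 − n) gives 0, 1, 4, 9, 3, 12, 10.
So the quadratic residues mod 13 are {0, 1, 3, 4, 9, 10, 12}, and 6 is not among them.
Therefore n² ≡ 6 (mod 13) has no solution.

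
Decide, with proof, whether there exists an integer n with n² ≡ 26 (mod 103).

Take n = 51. Then 51² = 2601 = 25·103 + 26, so 51² ≡ 26 (mod 103).

n = 51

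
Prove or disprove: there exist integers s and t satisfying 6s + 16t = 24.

s = 4, t = 0

Every value of 6s + 16t is a multiple of gcd(6, 16) = 2; since 2 ∣ 24, solutions exist.
Dividing through by 2 reduces the equation to 3s + 8t = 12.
Dividing repeatedly: 8 = 2·3 + 2, 3 = 1·2 + 1, 2 = 2·1 + 0.
Working back up the chain: 1 = 3 − 1·2 = 3 − (8 − 2·3) = −8 + 3·3. So 3·3 + 8·(-1) = 1.
Scaling by 12 gives the particular solution (s, t) = (36, -12).
Subtracting 4·8 from s and adding 4·3 to t gives the tidier solution (4, 0).
Indeed 6·4 + 16·0 = 24 + 0 = 24.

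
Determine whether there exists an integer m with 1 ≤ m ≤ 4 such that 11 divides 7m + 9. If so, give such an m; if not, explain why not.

For m = 1, 2, 3, 4 the values of 7m + 9 modulo 11 are 5, 1, 8, 4 respectively.
The residue 0 does not occur, so no m in [1, 4] makes 7m + 9 a multiple of 11.

No such integer m in that range exists.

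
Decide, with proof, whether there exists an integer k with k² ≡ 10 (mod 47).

Apply Euler's criterion with the prime 47: 10 is a quadratic residue iff 10^23 ≡ 1 (mod 47), and a non-residue iff it is ≡ −1.
Repeated squaring mod 47: 10^2 = 100 ≡ 6; 10^4 ≡ 6² = 36 ≡ 36; 10^8 ≡ 36² = 1296 ≡ 27; 10^16 ≡ 27² = 729 ≡ 24.
Since 23 = 16 + 4 + 2 + 1, 10^23 ≡ 24 · 36 · 6 · 10; multiplying out mod 47: 24·36 = 864 ≡ 18, then 18·6 = 108 ≡ 14, then 14·10 = 140 ≡ 46. Thus 10^23 ≡ 46 ≡ −1 (mod 47).
The value −1 means 10 is a non-residue modulo 47, so k² ≡ 10 (mod 47) is impossible.

No, no such integer exists.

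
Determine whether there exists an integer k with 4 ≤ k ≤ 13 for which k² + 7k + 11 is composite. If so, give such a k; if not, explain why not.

At k = 9: 9² + 7·9 + 11 = 155 = 5·31, which is composite.

k = 9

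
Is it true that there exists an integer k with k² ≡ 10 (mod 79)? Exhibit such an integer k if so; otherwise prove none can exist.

Take k = 57. Then 57² = 3249 = 41·79 + 10, so 57² ≡ 10 (mod 79).

k = 57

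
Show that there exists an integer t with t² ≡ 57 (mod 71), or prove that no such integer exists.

t = 46

Take t = 46. Then 46² = 2116 = 29·71 + 57, so 46² ≡ 57 (mod 71).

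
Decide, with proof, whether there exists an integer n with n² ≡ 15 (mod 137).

n = 120

Take n = 120. Then 120² = 14400 = 105·137 + 15, so 120² ≡ 15 (mod 137).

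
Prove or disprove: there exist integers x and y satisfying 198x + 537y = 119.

No such integers exist.

Both 198 and 537 are divisible by gcd(198, 537) = 3, hence so is any combination 198x + 537y.
But 119 is not a multiple of 3 (it leaves remainder 2).
Therefore 198x + 537y = 119 has no solution in integers.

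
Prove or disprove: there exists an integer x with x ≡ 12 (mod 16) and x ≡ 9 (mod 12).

Both moduli are multiples of 4 = gcd(16, 12), so any solution would satisfy x ≡ 12 and x ≡ 9 modulo 4 simultaneously.
These are incompatible: 12 − 9 = 3 is not divisible by 4.
So no integer satisfies both congruences.

There is no such integer.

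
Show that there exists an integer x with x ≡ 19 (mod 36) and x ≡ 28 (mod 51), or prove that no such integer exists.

x = 487

The moduli are not coprime: gcd(36, 51) = 3. Compatibility requires 3 ∣ (28 − 19) = 9, which holds, so solutions exist.
Write x = 19 + 36t. Then 36t ≡ 28 − 19 ≡ 9 (mod 51); dividing through by 3 gives 12t ≡ 3 (mod 17).
Since 12·10 = 120 = 7·17 + 1, the inverse of 12 mod 17 is 10.
Therefore t ≡ 10·3 = 30 ≡ 13 (mod 17).
Then x = 19 + 36·13 = 487.
Verify: 487 = 13·36 + 19 and 487 = 9·51 + 28. ✓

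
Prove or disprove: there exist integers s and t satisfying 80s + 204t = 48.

s = 21, t = -8

gcd(80, 204) = 4, and 4 divides 48, so integer solutions exist.
Dividing through by 4 reduces the equation to 20s + 51t = 12.
Run the Euclidean algorithm on 51 and 20: 51 = 2·20 + 11, 20 = 1·11 + 9, 11 = 1·9 + 2, 9 = 4·2 + 1, 2 = 2·1 + 0.
Unwinding: 1 = 9 − 4·2 = 9 − 4·(11 − 1·9) = −4·11 + 5·9 = −4·11 + 5·(20 − 1·11) = 5·20 − 9·11 = 5·20 − 9·(51 − 2·20) = −9·51 + 23·20, i.e. 20·23 + 51·(-9) = 1.
Multiplying through by 12: s = 23·12 = 276, t = (-9)·12 = -108 is a solution.
The general solution is s = 276 + 51k, t = -108 − 20k; taking k = -5 gives the smaller pair s = 21, t = -8.
Indeed 80·21 + 204·(-8) = 1680 − 1632 = 48.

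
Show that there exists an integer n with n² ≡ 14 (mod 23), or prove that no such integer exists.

No such integer exists.

23 is prime, so by Euler's criterion 14 is a square mod 23 iff 14^((23−1)/2) = 14^11 ≡ 1 (mod 23).
Repeated squaring mod 23: 14^2 = 196 ≡ 12; 14^4 ≡ 12² = 144 ≡ 6; 14^8 ≡ 6² = 36 ≡ 13.
Since 11 = 8 + 2 + 1, 14^11 ≡ 13 · 12 · 14; multiplying out mod 23: 13·12 = 156 ≡ 18, then 18·14 = 252 ≡ 22. Thus 14^11 ≡ 22 ≡ −1 (mod 23).
By Euler's criterion 14 is a quadratic non-residue mod 23: no n satisfies n² ≡ 14 (mod 23).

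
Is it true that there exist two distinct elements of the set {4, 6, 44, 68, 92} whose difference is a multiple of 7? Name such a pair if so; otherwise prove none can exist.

There is no such pair.

Residues mod 7: 4↦4, 6↦6, 44↦2, 68↦5, 92↦1.
These 5 residues are pairwise different, hence no difference of two elements is divisible by 7.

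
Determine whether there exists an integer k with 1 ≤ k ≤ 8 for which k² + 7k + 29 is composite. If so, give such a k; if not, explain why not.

The values for k = 1, 2, …, 8 are 37, 47, 59, 73, 89, 107, 127, 149, and each of these is prime.
So no value in the range makes the expression composite.

No such integer k in that range exists.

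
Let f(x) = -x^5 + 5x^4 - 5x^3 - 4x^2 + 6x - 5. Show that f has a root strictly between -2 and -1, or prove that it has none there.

Yes, f has a root in the interval.

f(-2) = 119 and f(-1) = -4, which have opposite signs.
Since f is a polynomial it is continuous on [-2, -1].
By the Intermediate Value Theorem f must vanish at some point of (-2, -1).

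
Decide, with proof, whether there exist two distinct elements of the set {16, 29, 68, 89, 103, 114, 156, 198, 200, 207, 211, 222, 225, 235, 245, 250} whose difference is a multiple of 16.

Residues mod 16: 16↦0, 29↦13, 68↦4, 89↦9, 103↦7, 114↦2, 156↦12, 198↦6, 200↦8, 207↦15, 211↦3, 222↦14, 225↦1, 235↦11, 245↦5, 250↦10.
All 16 residues are distinct, so no two elements differ by a multiple of 16.

No such pair exists.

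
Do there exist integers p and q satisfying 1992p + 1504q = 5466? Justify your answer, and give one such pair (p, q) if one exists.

No, no such integers exist.

Any value of 1992p + 1504q is a multiple of gcd(1992, 1504) = 8.
However 5466 leaves remainder 2 on division by 8.
Therefore 1992p + 1504q = 5466 has no solution in integers.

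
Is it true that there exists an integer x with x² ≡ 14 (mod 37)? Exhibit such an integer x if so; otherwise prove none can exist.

No such integer exists.

Apply Euler's criterion with the prime 37: 14 is a quadratic residue iff 14^18 ≡ 1 (mod 37), and a non-residue iff it is ≡ −1.
Squaring successively (mod 37): 14^2 = 196 ≡ 11; 14^4 ≡ 11² = 121 ≡ 10; 14^8 ≡ 10² = 100 ≡ 26; 14^16 ≡ 26² = 676 ≡ 10.
Since 18 = 16 + 2, 14^18 ≡ 10 · 11; multiplying out mod 37: 10·11 = 110 ≡ 36. Thus 14^18 ≡ 36 ≡ −1 (mod 37).
The value −1 means 14 is a non-residue modulo 37, so x² ≡ 14 (mod 37) is impossible.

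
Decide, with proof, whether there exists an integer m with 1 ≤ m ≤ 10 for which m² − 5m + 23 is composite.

The values for m = 1, 2, …, 10 are 19, 17, 17, 19, 23, 29, 37, 47, 59, 73, and each of these is prime.
So no value in the range makes the expression composite.

No, no such integer m in that range exists.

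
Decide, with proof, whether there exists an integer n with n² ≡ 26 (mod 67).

n = 48

Take n = 48. Then 48² = 2304 = 34·67 + 26, so 48² ≡ 26 (mod 67).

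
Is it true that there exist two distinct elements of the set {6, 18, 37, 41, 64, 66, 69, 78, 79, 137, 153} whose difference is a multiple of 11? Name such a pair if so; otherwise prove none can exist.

There is no such pair.

Two integers differ by a multiple of 11 exactly when they have the same residue mod 11. The residues are 6↦6, 18↦7, 37↦4, 41↦8, 64↦9, 66↦0, 69↦3, 78↦1, 79↦2, 137↦5, 153↦10.
No residue repeats among the 11 elements, so no pair has difference ≡ 0 (mod 11).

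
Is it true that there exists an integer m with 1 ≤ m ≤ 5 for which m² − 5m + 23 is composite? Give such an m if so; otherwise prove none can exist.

There is no such integer m in that range.

The values for m = 1, 2, …, 5 are 19, 17, 17, 19, 23, and each of these is prime.
So no value in the range makes the expression composite.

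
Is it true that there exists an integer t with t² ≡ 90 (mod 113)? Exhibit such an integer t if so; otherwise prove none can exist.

113 is prime, so by Euler's criterion 90 is a square mod 113 iff 90^((113−1)/2) = 90^56 ≡ 1 (mod 113).
Squaring successively (mod 113): 90^2 = 8100 ≡ 77; 90^4 ≡ 77² = 5929 ≡ 53; 90^8 ≡ 53² = 2809 ≡ 97; 90^16 ≡ 97² = 9409 ≡ 30; 90^32 ≡ 30² = 900 ≡ 109.
Since 56 = 32 + 16 + 8, 90^56 ≡ 109 · 30 · 97; multiplying out mod 113: 109·30 = 3270 ≡ 106, then 106·97 = 10282 ≡ 112. Thus 90^56 ≡ 112 ≡ −1 (mod 113).
By Euler's criterion 90 is a quadratic non-residue mod 113: no t satisfies t² ≡ 90 (mod 113).

No such integer exists.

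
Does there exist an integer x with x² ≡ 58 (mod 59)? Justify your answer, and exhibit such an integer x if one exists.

No, no such integer exists.

59 is prime, so by Euler's criterion 58 is a square mod 59 iff 58^((59−1)/2) = 58^29 ≡ 1 (mod 59).
Repeated squaring mod 59: 58^2 = 3364 ≡ 1; 58^4 ≡ 1² = 1 ≡ 1; 58^8 ≡ 1² = 1 ≡ 1; 58^16 ≡ 1² = 1 ≡ 1.
Since 29 = 16 + 8 + 4 + 1, 58^29 ≡ 1 · 1 · 1 · 58; multiplying out mod 59: 1·1 = 1 ≡ 1, then 1·1 = 1 ≡ 1, then 1·58 = 58 ≡ 58. Thus 58^29 ≡ 58 ≡ −1 (mod 59).
The value −1 means 58 is a non-residue modulo 59, so x² ≡ 58 (mod 59) is impossible.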